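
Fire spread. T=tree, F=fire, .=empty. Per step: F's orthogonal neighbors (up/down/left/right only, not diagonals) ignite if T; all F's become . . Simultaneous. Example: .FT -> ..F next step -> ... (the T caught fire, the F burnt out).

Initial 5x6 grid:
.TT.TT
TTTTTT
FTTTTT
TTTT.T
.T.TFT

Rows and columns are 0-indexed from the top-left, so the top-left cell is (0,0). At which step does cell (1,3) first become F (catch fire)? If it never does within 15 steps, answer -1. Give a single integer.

Step 1: cell (1,3)='T' (+5 fires, +2 burnt)
Step 2: cell (1,3)='T' (+5 fires, +5 burnt)
Step 3: cell (1,3)='T' (+6 fires, +5 burnt)
Step 4: cell (1,3)='F' (+4 fires, +6 burnt)
  -> target ignites at step 4
Step 5: cell (1,3)='.' (+2 fires, +4 burnt)
Step 6: cell (1,3)='.' (+1 fires, +2 burnt)
Step 7: cell (1,3)='.' (+0 fires, +1 burnt)
  fire out at step 7

4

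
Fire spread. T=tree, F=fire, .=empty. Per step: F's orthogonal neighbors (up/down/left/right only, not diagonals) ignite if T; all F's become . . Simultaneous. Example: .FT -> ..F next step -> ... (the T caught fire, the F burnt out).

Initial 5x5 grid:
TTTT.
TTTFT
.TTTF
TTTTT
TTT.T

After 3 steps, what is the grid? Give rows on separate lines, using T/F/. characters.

Step 1: 5 trees catch fire, 2 burn out
  TTTF.
  TTF.F
  .TTF.
  TTTTF
  TTT.T
Step 2: 5 trees catch fire, 5 burn out
  TTF..
  TF...
  .TF..
  TTTF.
  TTT.F
Step 3: 4 trees catch fire, 5 burn out
  TF...
  F....
  .F...
  TTF..
  TTT..

TF...
F....
.F...
TTF..
TTT..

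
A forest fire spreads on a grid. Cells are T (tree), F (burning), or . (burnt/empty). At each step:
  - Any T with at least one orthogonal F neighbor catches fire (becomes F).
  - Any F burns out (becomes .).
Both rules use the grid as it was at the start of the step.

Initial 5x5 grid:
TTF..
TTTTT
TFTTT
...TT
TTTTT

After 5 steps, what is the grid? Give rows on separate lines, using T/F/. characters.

Step 1: 5 trees catch fire, 2 burn out
  TF...
  TFFTT
  F.FTT
  ...TT
  TTTTT
Step 2: 4 trees catch fire, 5 burn out
  F....
  F..FT
  ...FT
  ...TT
  TTTTT
Step 3: 3 trees catch fire, 4 burn out
  .....
  ....F
  ....F
  ...FT
  TTTTT
Step 4: 2 trees catch fire, 3 burn out
  .....
  .....
  .....
  ....F
  TTTFT
Step 5: 2 trees catch fire, 2 burn out
  .....
  .....
  .....
  .....
  TTF.F

.....
.....
.....
.....
TTF.F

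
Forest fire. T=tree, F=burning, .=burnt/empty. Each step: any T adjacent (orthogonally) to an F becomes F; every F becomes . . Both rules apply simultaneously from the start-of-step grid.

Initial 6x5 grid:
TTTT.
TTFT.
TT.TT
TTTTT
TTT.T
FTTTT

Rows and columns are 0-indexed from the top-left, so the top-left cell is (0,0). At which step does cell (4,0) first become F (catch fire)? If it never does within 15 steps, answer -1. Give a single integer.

Step 1: cell (4,0)='F' (+5 fires, +2 burnt)
  -> target ignites at step 1
Step 2: cell (4,0)='.' (+8 fires, +5 burnt)
Step 3: cell (4,0)='.' (+7 fires, +8 burnt)
Step 4: cell (4,0)='.' (+3 fires, +7 burnt)
Step 5: cell (4,0)='.' (+1 fires, +3 burnt)
Step 6: cell (4,0)='.' (+0 fires, +1 burnt)
  fire out at step 6

1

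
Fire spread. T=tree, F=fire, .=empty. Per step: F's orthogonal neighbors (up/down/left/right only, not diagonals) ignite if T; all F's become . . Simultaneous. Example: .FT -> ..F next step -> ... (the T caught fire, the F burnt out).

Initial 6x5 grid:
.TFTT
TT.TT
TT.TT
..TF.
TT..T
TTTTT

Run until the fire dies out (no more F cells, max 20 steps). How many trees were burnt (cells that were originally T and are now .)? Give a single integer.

Answer: 12

Derivation:
Step 1: +4 fires, +2 burnt (F count now 4)
Step 2: +4 fires, +4 burnt (F count now 4)
Step 3: +3 fires, +4 burnt (F count now 3)
Step 4: +1 fires, +3 burnt (F count now 1)
Step 5: +0 fires, +1 burnt (F count now 0)
Fire out after step 5
Initially T: 20, now '.': 22
Total burnt (originally-T cells now '.'): 12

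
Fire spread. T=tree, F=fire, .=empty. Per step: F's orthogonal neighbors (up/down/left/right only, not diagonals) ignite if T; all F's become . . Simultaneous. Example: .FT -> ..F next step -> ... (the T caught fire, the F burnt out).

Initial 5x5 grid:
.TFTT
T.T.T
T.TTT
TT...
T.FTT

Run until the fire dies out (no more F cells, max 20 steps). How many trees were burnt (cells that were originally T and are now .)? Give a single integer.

Step 1: +4 fires, +2 burnt (F count now 4)
Step 2: +3 fires, +4 burnt (F count now 3)
Step 3: +2 fires, +3 burnt (F count now 2)
Step 4: +1 fires, +2 burnt (F count now 1)
Step 5: +0 fires, +1 burnt (F count now 0)
Fire out after step 5
Initially T: 15, now '.': 20
Total burnt (originally-T cells now '.'): 10

Answer: 10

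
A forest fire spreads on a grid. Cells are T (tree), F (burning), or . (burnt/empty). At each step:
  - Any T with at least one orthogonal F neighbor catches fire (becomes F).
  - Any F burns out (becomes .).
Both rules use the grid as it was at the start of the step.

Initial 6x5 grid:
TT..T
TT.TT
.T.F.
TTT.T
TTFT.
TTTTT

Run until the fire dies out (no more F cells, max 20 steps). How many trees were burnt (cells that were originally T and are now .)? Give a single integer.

Step 1: +5 fires, +2 burnt (F count now 5)
Step 2: +5 fires, +5 burnt (F count now 5)
Step 3: +5 fires, +5 burnt (F count now 5)
Step 4: +1 fires, +5 burnt (F count now 1)
Step 5: +2 fires, +1 burnt (F count now 2)
Step 6: +1 fires, +2 burnt (F count now 1)
Step 7: +0 fires, +1 burnt (F count now 0)
Fire out after step 7
Initially T: 20, now '.': 29
Total burnt (originally-T cells now '.'): 19

Answer: 19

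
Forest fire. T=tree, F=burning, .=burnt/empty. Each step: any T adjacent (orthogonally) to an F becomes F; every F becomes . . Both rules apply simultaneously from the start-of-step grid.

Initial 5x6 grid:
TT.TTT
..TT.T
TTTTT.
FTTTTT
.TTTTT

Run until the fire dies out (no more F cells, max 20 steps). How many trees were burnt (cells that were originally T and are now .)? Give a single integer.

Step 1: +2 fires, +1 burnt (F count now 2)
Step 2: +3 fires, +2 burnt (F count now 3)
Step 3: +3 fires, +3 burnt (F count now 3)
Step 4: +4 fires, +3 burnt (F count now 4)
Step 5: +4 fires, +4 burnt (F count now 4)
Step 6: +2 fires, +4 burnt (F count now 2)
Step 7: +1 fires, +2 burnt (F count now 1)
Step 8: +1 fires, +1 burnt (F count now 1)
Step 9: +1 fires, +1 burnt (F count now 1)
Step 10: +0 fires, +1 burnt (F count now 0)
Fire out after step 10
Initially T: 23, now '.': 28
Total burnt (originally-T cells now '.'): 21

Answer: 21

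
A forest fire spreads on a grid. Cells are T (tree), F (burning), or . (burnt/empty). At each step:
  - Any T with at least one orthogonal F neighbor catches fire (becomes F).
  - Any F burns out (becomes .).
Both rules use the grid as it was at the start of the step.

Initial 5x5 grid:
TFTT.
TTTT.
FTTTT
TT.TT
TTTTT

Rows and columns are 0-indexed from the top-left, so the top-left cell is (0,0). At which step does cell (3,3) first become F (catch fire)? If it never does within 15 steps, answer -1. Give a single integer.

Step 1: cell (3,3)='T' (+6 fires, +2 burnt)
Step 2: cell (3,3)='T' (+5 fires, +6 burnt)
Step 3: cell (3,3)='T' (+3 fires, +5 burnt)
Step 4: cell (3,3)='F' (+3 fires, +3 burnt)
  -> target ignites at step 4
Step 5: cell (3,3)='.' (+2 fires, +3 burnt)
Step 6: cell (3,3)='.' (+1 fires, +2 burnt)
Step 7: cell (3,3)='.' (+0 fires, +1 burnt)
  fire out at step 7

4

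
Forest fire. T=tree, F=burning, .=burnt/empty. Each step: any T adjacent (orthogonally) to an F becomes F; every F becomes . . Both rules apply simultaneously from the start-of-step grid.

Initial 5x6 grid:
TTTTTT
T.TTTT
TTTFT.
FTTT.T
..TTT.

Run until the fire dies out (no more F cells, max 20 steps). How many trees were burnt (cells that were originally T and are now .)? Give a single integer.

Answer: 21

Derivation:
Step 1: +6 fires, +2 burnt (F count now 6)
Step 2: +7 fires, +6 burnt (F count now 7)
Step 3: +6 fires, +7 burnt (F count now 6)
Step 4: +2 fires, +6 burnt (F count now 2)
Step 5: +0 fires, +2 burnt (F count now 0)
Fire out after step 5
Initially T: 22, now '.': 29
Total burnt (originally-T cells now '.'): 21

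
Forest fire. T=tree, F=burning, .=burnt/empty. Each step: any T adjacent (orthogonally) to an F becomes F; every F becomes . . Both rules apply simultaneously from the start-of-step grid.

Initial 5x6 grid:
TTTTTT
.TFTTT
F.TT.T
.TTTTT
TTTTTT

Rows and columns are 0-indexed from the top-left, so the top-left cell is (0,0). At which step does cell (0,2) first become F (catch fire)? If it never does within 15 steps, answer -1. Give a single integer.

Step 1: cell (0,2)='F' (+4 fires, +2 burnt)
  -> target ignites at step 1
Step 2: cell (0,2)='.' (+5 fires, +4 burnt)
Step 3: cell (0,2)='.' (+6 fires, +5 burnt)
Step 4: cell (0,2)='.' (+5 fires, +6 burnt)
Step 5: cell (0,2)='.' (+3 fires, +5 burnt)
Step 6: cell (0,2)='.' (+1 fires, +3 burnt)
Step 7: cell (0,2)='.' (+0 fires, +1 burnt)
  fire out at step 7

1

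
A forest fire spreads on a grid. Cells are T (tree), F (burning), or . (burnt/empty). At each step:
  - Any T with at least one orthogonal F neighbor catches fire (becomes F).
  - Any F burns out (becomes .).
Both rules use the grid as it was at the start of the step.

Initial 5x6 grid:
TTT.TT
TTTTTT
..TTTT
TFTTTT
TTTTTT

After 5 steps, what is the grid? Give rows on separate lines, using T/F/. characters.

Step 1: 3 trees catch fire, 1 burn out
  TTT.TT
  TTTTTT
  ..TTTT
  F.FTTT
  TFTTTT
Step 2: 4 trees catch fire, 3 burn out
  TTT.TT
  TTTTTT
  ..FTTT
  ...FTT
  F.FTTT
Step 3: 4 trees catch fire, 4 burn out
  TTT.TT
  TTFTTT
  ...FTT
  ....FT
  ...FTT
Step 4: 6 trees catch fire, 4 burn out
  TTF.TT
  TF.FTT
  ....FT
  .....F
  ....FT
Step 5: 5 trees catch fire, 6 burn out
  TF..TT
  F...FT
  .....F
  ......
  .....F

TF..TT
F...FT
.....F
......
.....F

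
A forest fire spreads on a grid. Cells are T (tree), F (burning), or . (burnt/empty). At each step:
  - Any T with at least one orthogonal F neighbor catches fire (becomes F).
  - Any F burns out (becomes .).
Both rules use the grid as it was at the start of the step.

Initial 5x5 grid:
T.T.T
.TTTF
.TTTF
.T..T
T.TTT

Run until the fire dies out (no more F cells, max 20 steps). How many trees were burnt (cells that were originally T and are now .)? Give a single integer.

Step 1: +4 fires, +2 burnt (F count now 4)
Step 2: +3 fires, +4 burnt (F count now 3)
Step 3: +4 fires, +3 burnt (F count now 4)
Step 4: +2 fires, +4 burnt (F count now 2)
Step 5: +0 fires, +2 burnt (F count now 0)
Fire out after step 5
Initially T: 15, now '.': 23
Total burnt (originally-T cells now '.'): 13

Answer: 13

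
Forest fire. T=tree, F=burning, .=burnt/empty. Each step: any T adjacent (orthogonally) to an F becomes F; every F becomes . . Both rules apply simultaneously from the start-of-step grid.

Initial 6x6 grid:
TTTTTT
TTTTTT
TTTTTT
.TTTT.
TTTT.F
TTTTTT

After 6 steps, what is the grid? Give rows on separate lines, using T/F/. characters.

Step 1: 1 trees catch fire, 1 burn out
  TTTTTT
  TTTTTT
  TTTTTT
  .TTTT.
  TTTT..
  TTTTTF
Step 2: 1 trees catch fire, 1 burn out
  TTTTTT
  TTTTTT
  TTTTTT
  .TTTT.
  TTTT..
  TTTTF.
Step 3: 1 trees catch fire, 1 burn out
  TTTTTT
  TTTTTT
  TTTTTT
  .TTTT.
  TTTT..
  TTTF..
Step 4: 2 trees catch fire, 1 burn out
  TTTTTT
  TTTTTT
  TTTTTT
  .TTTT.
  TTTF..
  TTF...
Step 5: 3 trees catch fire, 2 burn out
  TTTTTT
  TTTTTT
  TTTTTT
  .TTFT.
  TTF...
  TF....
Step 6: 5 trees catch fire, 3 burn out
  TTTTTT
  TTTTTT
  TTTFTT
  .TF.F.
  TF....
  F.....

TTTTTT
TTTTTT
TTTFTT
.TF.F.
TF....
F.....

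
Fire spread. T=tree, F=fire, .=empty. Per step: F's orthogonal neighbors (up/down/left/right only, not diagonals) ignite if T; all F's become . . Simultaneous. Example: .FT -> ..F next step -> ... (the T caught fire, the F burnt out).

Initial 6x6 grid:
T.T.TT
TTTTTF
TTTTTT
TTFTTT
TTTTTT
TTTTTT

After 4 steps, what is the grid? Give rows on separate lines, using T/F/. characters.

Step 1: 7 trees catch fire, 2 burn out
  T.T.TF
  TTTTF.
  TTFTTF
  TF.FTT
  TTFTTT
  TTTTTT
Step 2: 12 trees catch fire, 7 burn out
  T.T.F.
  TTFF..
  TF.FF.
  F...FF
  TF.FTT
  TTFTTT
Step 3: 8 trees catch fire, 12 burn out
  T.F...
  TF....
  F.....
  ......
  F...FF
  TF.FTT
Step 4: 4 trees catch fire, 8 burn out
  T.....
  F.....
  ......
  ......
  ......
  F...FF

T.....
F.....
......
......
......
F...FF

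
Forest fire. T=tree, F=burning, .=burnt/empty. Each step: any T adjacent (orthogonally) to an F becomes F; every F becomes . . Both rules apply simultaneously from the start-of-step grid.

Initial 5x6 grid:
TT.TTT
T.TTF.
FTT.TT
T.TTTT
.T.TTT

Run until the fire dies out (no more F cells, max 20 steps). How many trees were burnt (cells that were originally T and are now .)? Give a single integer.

Step 1: +6 fires, +2 burnt (F count now 6)
Step 2: +7 fires, +6 burnt (F count now 7)
Step 3: +5 fires, +7 burnt (F count now 5)
Step 4: +2 fires, +5 burnt (F count now 2)
Step 5: +0 fires, +2 burnt (F count now 0)
Fire out after step 5
Initially T: 21, now '.': 29
Total burnt (originally-T cells now '.'): 20

Answer: 20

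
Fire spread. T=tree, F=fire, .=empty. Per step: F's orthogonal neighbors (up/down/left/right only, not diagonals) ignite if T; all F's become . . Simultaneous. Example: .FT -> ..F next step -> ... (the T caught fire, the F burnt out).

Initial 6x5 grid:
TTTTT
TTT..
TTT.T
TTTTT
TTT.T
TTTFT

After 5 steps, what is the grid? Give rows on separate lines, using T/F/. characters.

Step 1: 2 trees catch fire, 1 burn out
  TTTTT
  TTT..
  TTT.T
  TTTTT
  TTT.T
  TTF.F
Step 2: 3 trees catch fire, 2 burn out
  TTTTT
  TTT..
  TTT.T
  TTTTT
  TTF.F
  TF...
Step 3: 4 trees catch fire, 3 burn out
  TTTTT
  TTT..
  TTT.T
  TTFTF
  TF...
  F....
Step 4: 5 trees catch fire, 4 burn out
  TTTTT
  TTT..
  TTF.F
  TF.F.
  F....
  .....
Step 5: 3 trees catch fire, 5 burn out
  TTTTT
  TTF..
  TF...
  F....
  .....
  .....

TTTTT
TTF..
TF...
F....
.....
.....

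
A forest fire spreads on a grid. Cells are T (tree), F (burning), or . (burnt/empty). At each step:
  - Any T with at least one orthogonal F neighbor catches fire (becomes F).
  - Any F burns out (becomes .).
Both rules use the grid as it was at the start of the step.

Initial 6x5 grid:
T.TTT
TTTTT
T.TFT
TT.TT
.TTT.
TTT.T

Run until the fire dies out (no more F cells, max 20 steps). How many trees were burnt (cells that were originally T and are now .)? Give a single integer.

Step 1: +4 fires, +1 burnt (F count now 4)
Step 2: +5 fires, +4 burnt (F count now 5)
Step 3: +4 fires, +5 burnt (F count now 4)
Step 4: +3 fires, +4 burnt (F count now 3)
Step 5: +4 fires, +3 burnt (F count now 4)
Step 6: +2 fires, +4 burnt (F count now 2)
Step 7: +0 fires, +2 burnt (F count now 0)
Fire out after step 7
Initially T: 23, now '.': 29
Total burnt (originally-T cells now '.'): 22

Answer: 22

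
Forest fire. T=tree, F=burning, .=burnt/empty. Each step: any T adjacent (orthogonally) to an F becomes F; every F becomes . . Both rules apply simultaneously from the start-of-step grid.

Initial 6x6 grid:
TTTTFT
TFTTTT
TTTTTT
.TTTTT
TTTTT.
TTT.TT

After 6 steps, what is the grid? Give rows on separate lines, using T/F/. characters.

Step 1: 7 trees catch fire, 2 burn out
  TFTF.F
  F.FTFT
  TFTTTT
  .TTTTT
  TTTTT.
  TTT.TT
Step 2: 8 trees catch fire, 7 burn out
  F.F...
  ...F.F
  F.FTFT
  .FTTTT
  TTTTT.
  TTT.TT
Step 3: 5 trees catch fire, 8 burn out
  ......
  ......
  ...F.F
  ..FTFT
  TFTTT.
  TTT.TT
Step 4: 6 trees catch fire, 5 burn out
  ......
  ......
  ......
  ...F.F
  F.FTF.
  TFT.TT
Step 5: 4 trees catch fire, 6 burn out
  ......
  ......
  ......
  ......
  ...F..
  F.F.FT
Step 6: 1 trees catch fire, 4 burn out
  ......
  ......
  ......
  ......
  ......
  .....F

......
......
......
......
......
.....F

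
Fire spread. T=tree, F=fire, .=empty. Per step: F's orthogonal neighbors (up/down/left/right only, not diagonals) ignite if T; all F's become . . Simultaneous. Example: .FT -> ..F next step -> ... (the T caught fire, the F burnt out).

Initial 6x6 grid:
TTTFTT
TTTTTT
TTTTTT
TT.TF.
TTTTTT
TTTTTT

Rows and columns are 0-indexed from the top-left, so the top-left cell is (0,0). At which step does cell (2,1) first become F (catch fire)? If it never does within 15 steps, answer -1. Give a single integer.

Step 1: cell (2,1)='T' (+6 fires, +2 burnt)
Step 2: cell (2,1)='T' (+9 fires, +6 burnt)
Step 3: cell (2,1)='T' (+7 fires, +9 burnt)
Step 4: cell (2,1)='F' (+4 fires, +7 burnt)
  -> target ignites at step 4
Step 5: cell (2,1)='.' (+4 fires, +4 burnt)
Step 6: cell (2,1)='.' (+2 fires, +4 burnt)
Step 7: cell (2,1)='.' (+0 fires, +2 burnt)
  fire out at step 7

4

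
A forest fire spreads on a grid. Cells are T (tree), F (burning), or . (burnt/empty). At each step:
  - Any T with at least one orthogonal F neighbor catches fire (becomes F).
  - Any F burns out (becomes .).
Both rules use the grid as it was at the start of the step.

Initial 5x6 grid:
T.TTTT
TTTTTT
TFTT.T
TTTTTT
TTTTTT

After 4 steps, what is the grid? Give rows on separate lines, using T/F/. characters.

Step 1: 4 trees catch fire, 1 burn out
  T.TTTT
  TFTTTT
  F.FT.T
  TFTTTT
  TTTTTT
Step 2: 6 trees catch fire, 4 burn out
  T.TTTT
  F.FTTT
  ...F.T
  F.FTTT
  TFTTTT
Step 3: 6 trees catch fire, 6 burn out
  F.FTTT
  ...FTT
  .....T
  ...FTT
  F.FTTT
Step 4: 4 trees catch fire, 6 burn out
  ...FTT
  ....FT
  .....T
  ....FT
  ...FTT

...FTT
....FT
.....T
....FT
...FTT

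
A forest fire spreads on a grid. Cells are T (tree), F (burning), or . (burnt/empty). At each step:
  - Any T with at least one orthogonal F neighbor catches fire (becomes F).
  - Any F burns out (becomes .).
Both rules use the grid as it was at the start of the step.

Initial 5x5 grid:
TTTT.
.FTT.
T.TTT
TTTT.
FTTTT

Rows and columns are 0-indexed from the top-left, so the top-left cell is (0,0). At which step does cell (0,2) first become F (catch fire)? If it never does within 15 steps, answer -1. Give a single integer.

Step 1: cell (0,2)='T' (+4 fires, +2 burnt)
Step 2: cell (0,2)='F' (+7 fires, +4 burnt)
  -> target ignites at step 2
Step 3: cell (0,2)='.' (+4 fires, +7 burnt)
Step 4: cell (0,2)='.' (+3 fires, +4 burnt)
Step 5: cell (0,2)='.' (+0 fires, +3 burnt)
  fire out at step 5

2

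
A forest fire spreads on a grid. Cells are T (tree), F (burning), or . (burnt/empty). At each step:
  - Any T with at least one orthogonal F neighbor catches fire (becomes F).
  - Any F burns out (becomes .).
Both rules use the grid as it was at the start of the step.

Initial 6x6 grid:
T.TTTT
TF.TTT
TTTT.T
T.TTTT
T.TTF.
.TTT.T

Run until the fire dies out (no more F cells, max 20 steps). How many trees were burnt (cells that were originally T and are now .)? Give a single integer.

Answer: 25

Derivation:
Step 1: +4 fires, +2 burnt (F count now 4)
Step 2: +7 fires, +4 burnt (F count now 7)
Step 3: +5 fires, +7 burnt (F count now 5)
Step 4: +4 fires, +5 burnt (F count now 4)
Step 5: +3 fires, +4 burnt (F count now 3)
Step 6: +2 fires, +3 burnt (F count now 2)
Step 7: +0 fires, +2 burnt (F count now 0)
Fire out after step 7
Initially T: 26, now '.': 35
Total burnt (originally-T cells now '.'): 25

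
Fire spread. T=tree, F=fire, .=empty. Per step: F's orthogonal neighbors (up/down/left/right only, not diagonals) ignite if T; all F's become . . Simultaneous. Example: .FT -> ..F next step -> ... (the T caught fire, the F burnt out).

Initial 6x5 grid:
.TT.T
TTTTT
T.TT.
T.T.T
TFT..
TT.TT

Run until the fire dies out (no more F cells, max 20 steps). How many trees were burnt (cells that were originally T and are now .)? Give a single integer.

Step 1: +3 fires, +1 burnt (F count now 3)
Step 2: +3 fires, +3 burnt (F count now 3)
Step 3: +2 fires, +3 burnt (F count now 2)
Step 4: +3 fires, +2 burnt (F count now 3)
Step 5: +3 fires, +3 burnt (F count now 3)
Step 6: +2 fires, +3 burnt (F count now 2)
Step 7: +1 fires, +2 burnt (F count now 1)
Step 8: +0 fires, +1 burnt (F count now 0)
Fire out after step 8
Initially T: 20, now '.': 27
Total burnt (originally-T cells now '.'): 17

Answer: 17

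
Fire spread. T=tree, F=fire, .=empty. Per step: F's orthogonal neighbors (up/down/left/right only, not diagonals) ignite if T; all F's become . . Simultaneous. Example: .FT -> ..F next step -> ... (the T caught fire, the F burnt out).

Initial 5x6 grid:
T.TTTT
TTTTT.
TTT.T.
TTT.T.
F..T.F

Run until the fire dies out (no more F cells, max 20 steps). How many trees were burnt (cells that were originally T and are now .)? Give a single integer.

Answer: 18

Derivation:
Step 1: +1 fires, +2 burnt (F count now 1)
Step 2: +2 fires, +1 burnt (F count now 2)
Step 3: +3 fires, +2 burnt (F count now 3)
Step 4: +3 fires, +3 burnt (F count now 3)
Step 5: +1 fires, +3 burnt (F count now 1)
Step 6: +2 fires, +1 burnt (F count now 2)
Step 7: +2 fires, +2 burnt (F count now 2)
Step 8: +2 fires, +2 burnt (F count now 2)
Step 9: +2 fires, +2 burnt (F count now 2)
Step 10: +0 fires, +2 burnt (F count now 0)
Fire out after step 10
Initially T: 19, now '.': 29
Total burnt (originally-T cells now '.'): 18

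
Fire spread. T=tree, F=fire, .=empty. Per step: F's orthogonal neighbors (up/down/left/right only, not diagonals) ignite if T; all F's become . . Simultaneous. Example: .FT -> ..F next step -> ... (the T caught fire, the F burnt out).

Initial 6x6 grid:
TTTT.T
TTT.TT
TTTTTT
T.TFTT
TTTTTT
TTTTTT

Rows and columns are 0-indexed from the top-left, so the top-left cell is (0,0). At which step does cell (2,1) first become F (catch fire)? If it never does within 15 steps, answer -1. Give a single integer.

Step 1: cell (2,1)='T' (+4 fires, +1 burnt)
Step 2: cell (2,1)='T' (+6 fires, +4 burnt)
Step 3: cell (2,1)='F' (+8 fires, +6 burnt)
  -> target ignites at step 3
Step 4: cell (2,1)='.' (+7 fires, +8 burnt)
Step 5: cell (2,1)='.' (+6 fires, +7 burnt)
Step 6: cell (2,1)='.' (+1 fires, +6 burnt)
Step 7: cell (2,1)='.' (+0 fires, +1 burnt)
  fire out at step 7

3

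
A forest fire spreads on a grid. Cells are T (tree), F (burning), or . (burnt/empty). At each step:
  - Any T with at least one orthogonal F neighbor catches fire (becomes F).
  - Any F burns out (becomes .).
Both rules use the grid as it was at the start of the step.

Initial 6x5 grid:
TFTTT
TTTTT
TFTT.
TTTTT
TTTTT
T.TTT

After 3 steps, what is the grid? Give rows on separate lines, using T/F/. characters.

Step 1: 6 trees catch fire, 2 burn out
  F.FTT
  TFTTT
  F.FT.
  TFTTT
  TTTTT
  T.TTT
Step 2: 7 trees catch fire, 6 burn out
  ...FT
  F.FTT
  ...F.
  F.FTT
  TFTTT
  T.TTT
Step 3: 5 trees catch fire, 7 burn out
  ....F
  ...FT
  .....
  ...FT
  F.FTT
  T.TTT

....F
...FT
.....
...FT
F.FTT
T.TTT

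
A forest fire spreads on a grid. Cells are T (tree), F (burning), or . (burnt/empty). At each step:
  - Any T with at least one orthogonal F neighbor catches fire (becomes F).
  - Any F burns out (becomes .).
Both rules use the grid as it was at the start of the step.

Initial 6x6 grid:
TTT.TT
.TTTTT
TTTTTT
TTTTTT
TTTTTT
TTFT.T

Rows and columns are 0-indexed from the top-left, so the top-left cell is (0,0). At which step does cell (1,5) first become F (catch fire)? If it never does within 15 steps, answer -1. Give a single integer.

Step 1: cell (1,5)='T' (+3 fires, +1 burnt)
Step 2: cell (1,5)='T' (+4 fires, +3 burnt)
Step 3: cell (1,5)='T' (+5 fires, +4 burnt)
Step 4: cell (1,5)='T' (+6 fires, +5 burnt)
Step 5: cell (1,5)='T' (+7 fires, +6 burnt)
Step 6: cell (1,5)='T' (+3 fires, +7 burnt)
Step 7: cell (1,5)='F' (+3 fires, +3 burnt)
  -> target ignites at step 7
Step 8: cell (1,5)='.' (+1 fires, +3 burnt)
Step 9: cell (1,5)='.' (+0 fires, +1 burnt)
  fire out at step 9

7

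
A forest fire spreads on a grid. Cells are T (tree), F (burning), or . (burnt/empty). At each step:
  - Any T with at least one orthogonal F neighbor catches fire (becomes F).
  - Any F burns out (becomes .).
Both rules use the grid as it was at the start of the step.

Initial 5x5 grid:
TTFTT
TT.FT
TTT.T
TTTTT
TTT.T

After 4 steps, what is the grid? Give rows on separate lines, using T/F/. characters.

Step 1: 3 trees catch fire, 2 burn out
  TF.FT
  TT..F
  TTT.T
  TTTTT
  TTT.T
Step 2: 4 trees catch fire, 3 burn out
  F...F
  TF...
  TTT.F
  TTTTT
  TTT.T
Step 3: 3 trees catch fire, 4 burn out
  .....
  F....
  TFT..
  TTTTF
  TTT.T
Step 4: 5 trees catch fire, 3 burn out
  .....
  .....
  F.F..
  TFTF.
  TTT.F

.....
.....
F.F..
TFTF.
TTT.F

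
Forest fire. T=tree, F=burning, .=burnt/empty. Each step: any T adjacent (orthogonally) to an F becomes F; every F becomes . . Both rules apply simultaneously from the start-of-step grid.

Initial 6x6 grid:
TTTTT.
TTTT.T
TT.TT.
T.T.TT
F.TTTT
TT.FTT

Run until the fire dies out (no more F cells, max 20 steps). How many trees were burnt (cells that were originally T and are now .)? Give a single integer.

Answer: 25

Derivation:
Step 1: +4 fires, +2 burnt (F count now 4)
Step 2: +5 fires, +4 burnt (F count now 5)
Step 3: +5 fires, +5 burnt (F count now 5)
Step 4: +4 fires, +5 burnt (F count now 4)
Step 5: +3 fires, +4 burnt (F count now 3)
Step 6: +2 fires, +3 burnt (F count now 2)
Step 7: +1 fires, +2 burnt (F count now 1)
Step 8: +1 fires, +1 burnt (F count now 1)
Step 9: +0 fires, +1 burnt (F count now 0)
Fire out after step 9
Initially T: 26, now '.': 35
Total burnt (originally-T cells now '.'): 25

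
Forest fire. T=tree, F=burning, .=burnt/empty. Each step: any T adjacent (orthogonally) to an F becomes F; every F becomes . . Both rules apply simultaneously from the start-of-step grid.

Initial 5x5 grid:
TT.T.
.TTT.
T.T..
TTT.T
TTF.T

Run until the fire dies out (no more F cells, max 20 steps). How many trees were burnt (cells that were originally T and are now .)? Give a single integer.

Answer: 13

Derivation:
Step 1: +2 fires, +1 burnt (F count now 2)
Step 2: +3 fires, +2 burnt (F count now 3)
Step 3: +2 fires, +3 burnt (F count now 2)
Step 4: +3 fires, +2 burnt (F count now 3)
Step 5: +2 fires, +3 burnt (F count now 2)
Step 6: +1 fires, +2 burnt (F count now 1)
Step 7: +0 fires, +1 burnt (F count now 0)
Fire out after step 7
Initially T: 15, now '.': 23
Total burnt (originally-T cells now '.'): 13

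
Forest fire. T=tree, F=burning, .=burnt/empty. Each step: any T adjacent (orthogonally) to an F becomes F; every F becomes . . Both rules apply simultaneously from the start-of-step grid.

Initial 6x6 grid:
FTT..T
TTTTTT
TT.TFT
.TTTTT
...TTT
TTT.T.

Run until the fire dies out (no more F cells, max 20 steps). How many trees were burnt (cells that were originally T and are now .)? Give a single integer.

Answer: 22

Derivation:
Step 1: +6 fires, +2 burnt (F count now 6)
Step 2: +8 fires, +6 burnt (F count now 8)
Step 3: +7 fires, +8 burnt (F count now 7)
Step 4: +1 fires, +7 burnt (F count now 1)
Step 5: +0 fires, +1 burnt (F count now 0)
Fire out after step 5
Initially T: 25, now '.': 33
Total burnt (originally-T cells now '.'): 22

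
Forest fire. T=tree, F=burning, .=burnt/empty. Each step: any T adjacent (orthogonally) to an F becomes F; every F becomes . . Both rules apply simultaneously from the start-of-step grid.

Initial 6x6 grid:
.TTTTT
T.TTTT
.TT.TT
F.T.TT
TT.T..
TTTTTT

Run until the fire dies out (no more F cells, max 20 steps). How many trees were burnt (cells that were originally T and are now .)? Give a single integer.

Answer: 9

Derivation:
Step 1: +1 fires, +1 burnt (F count now 1)
Step 2: +2 fires, +1 burnt (F count now 2)
Step 3: +1 fires, +2 burnt (F count now 1)
Step 4: +1 fires, +1 burnt (F count now 1)
Step 5: +1 fires, +1 burnt (F count now 1)
Step 6: +2 fires, +1 burnt (F count now 2)
Step 7: +1 fires, +2 burnt (F count now 1)
Step 8: +0 fires, +1 burnt (F count now 0)
Fire out after step 8
Initially T: 26, now '.': 19
Total burnt (originally-T cells now '.'): 9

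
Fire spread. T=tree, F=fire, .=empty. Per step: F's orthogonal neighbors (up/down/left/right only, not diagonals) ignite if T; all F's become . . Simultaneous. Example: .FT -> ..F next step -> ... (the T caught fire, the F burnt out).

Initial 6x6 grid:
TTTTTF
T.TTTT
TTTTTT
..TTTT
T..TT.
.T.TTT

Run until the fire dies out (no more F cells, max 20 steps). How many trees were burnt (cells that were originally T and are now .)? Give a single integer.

Answer: 25

Derivation:
Step 1: +2 fires, +1 burnt (F count now 2)
Step 2: +3 fires, +2 burnt (F count now 3)
Step 3: +4 fires, +3 burnt (F count now 4)
Step 4: +4 fires, +4 burnt (F count now 4)
Step 5: +4 fires, +4 burnt (F count now 4)
Step 6: +5 fires, +4 burnt (F count now 5)
Step 7: +3 fires, +5 burnt (F count now 3)
Step 8: +0 fires, +3 burnt (F count now 0)
Fire out after step 8
Initially T: 27, now '.': 34
Total burnt (originally-T cells now '.'): 25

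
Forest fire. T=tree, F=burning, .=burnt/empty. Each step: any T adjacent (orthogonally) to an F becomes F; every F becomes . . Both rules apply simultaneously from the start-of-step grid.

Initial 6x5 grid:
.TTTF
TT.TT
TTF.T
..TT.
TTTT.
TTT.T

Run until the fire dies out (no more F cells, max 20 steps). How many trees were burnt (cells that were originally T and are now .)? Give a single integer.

Step 1: +4 fires, +2 burnt (F count now 4)
Step 2: +7 fires, +4 burnt (F count now 7)
Step 3: +5 fires, +7 burnt (F count now 5)
Step 4: +2 fires, +5 burnt (F count now 2)
Step 5: +1 fires, +2 burnt (F count now 1)
Step 6: +0 fires, +1 burnt (F count now 0)
Fire out after step 6
Initially T: 20, now '.': 29
Total burnt (originally-T cells now '.'): 19

Answer: 19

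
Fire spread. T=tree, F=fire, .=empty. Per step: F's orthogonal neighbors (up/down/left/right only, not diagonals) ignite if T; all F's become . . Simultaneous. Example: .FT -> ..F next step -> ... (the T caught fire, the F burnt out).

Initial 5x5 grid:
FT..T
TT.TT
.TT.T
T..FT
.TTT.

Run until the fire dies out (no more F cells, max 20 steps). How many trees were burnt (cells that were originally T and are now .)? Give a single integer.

Answer: 13

Derivation:
Step 1: +4 fires, +2 burnt (F count now 4)
Step 2: +3 fires, +4 burnt (F count now 3)
Step 3: +3 fires, +3 burnt (F count now 3)
Step 4: +3 fires, +3 burnt (F count now 3)
Step 5: +0 fires, +3 burnt (F count now 0)
Fire out after step 5
Initially T: 14, now '.': 24
Total burnt (originally-T cells now '.'): 13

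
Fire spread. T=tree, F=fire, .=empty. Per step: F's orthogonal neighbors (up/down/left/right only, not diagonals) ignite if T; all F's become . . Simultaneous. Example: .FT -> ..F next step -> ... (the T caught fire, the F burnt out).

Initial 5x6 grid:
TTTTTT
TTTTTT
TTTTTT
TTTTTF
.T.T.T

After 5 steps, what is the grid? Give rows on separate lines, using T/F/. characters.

Step 1: 3 trees catch fire, 1 burn out
  TTTTTT
  TTTTTT
  TTTTTF
  TTTTF.
  .T.T.F
Step 2: 3 trees catch fire, 3 burn out
  TTTTTT
  TTTTTF
  TTTTF.
  TTTF..
  .T.T..
Step 3: 5 trees catch fire, 3 burn out
  TTTTTF
  TTTTF.
  TTTF..
  TTF...
  .T.F..
Step 4: 4 trees catch fire, 5 burn out
  TTTTF.
  TTTF..
  TTF...
  TF....
  .T....
Step 5: 5 trees catch fire, 4 burn out
  TTTF..
  TTF...
  TF....
  F.....
  .F....

TTTF..
TTF...
TF....
F.....
.F....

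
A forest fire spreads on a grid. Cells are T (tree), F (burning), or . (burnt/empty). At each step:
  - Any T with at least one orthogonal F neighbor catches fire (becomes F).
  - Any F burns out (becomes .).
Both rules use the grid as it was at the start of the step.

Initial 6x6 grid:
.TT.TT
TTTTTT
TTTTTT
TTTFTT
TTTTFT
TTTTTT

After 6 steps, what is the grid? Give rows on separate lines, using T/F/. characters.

Step 1: 6 trees catch fire, 2 burn out
  .TT.TT
  TTTTTT
  TTTFTT
  TTF.FT
  TTTF.F
  TTTTFT
Step 2: 8 trees catch fire, 6 burn out
  .TT.TT
  TTTFTT
  TTF.FT
  TF...F
  TTF...
  TTTF.F
Step 3: 7 trees catch fire, 8 burn out
  .TT.TT
  TTF.FT
  TF...F
  F.....
  TF....
  TTF...
Step 4: 7 trees catch fire, 7 burn out
  .TF.FT
  TF...F
  F.....
  ......
  F.....
  TF....
Step 5: 4 trees catch fire, 7 burn out
  .F...F
  F.....
  ......
  ......
  ......
  F.....
Step 6: 0 trees catch fire, 4 burn out
  ......
  ......
  ......
  ......
  ......
  ......

......
......
......
......
......
......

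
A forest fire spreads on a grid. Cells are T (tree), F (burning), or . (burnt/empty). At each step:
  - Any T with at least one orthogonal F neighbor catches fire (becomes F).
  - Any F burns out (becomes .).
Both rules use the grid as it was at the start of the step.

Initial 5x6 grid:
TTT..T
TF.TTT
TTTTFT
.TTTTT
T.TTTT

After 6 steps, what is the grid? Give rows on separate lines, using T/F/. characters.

Step 1: 7 trees catch fire, 2 burn out
  TFT..T
  F..TFT
  TFTF.F
  .TTTFT
  T.TTTT
Step 2: 10 trees catch fire, 7 burn out
  F.F..T
  ...F.F
  F.F...
  .FTF.F
  T.TTFT
Step 3: 4 trees catch fire, 10 burn out
  .....F
  ......
  ......
  ..F...
  T.TF.F
Step 4: 1 trees catch fire, 4 burn out
  ......
  ......
  ......
  ......
  T.F...
Step 5: 0 trees catch fire, 1 burn out
  ......
  ......
  ......
  ......
  T.....
Step 6: 0 trees catch fire, 0 burn out
  ......
  ......
  ......
  ......
  T.....

......
......
......
......
T.....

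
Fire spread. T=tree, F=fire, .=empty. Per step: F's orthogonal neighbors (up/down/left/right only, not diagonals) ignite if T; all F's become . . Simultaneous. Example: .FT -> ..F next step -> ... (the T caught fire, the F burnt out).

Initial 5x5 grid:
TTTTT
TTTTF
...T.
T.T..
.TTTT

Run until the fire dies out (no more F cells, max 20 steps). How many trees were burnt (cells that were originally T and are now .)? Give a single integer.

Step 1: +2 fires, +1 burnt (F count now 2)
Step 2: +3 fires, +2 burnt (F count now 3)
Step 3: +2 fires, +3 burnt (F count now 2)
Step 4: +2 fires, +2 burnt (F count now 2)
Step 5: +1 fires, +2 burnt (F count now 1)
Step 6: +0 fires, +1 burnt (F count now 0)
Fire out after step 6
Initially T: 16, now '.': 19
Total burnt (originally-T cells now '.'): 10

Answer: 10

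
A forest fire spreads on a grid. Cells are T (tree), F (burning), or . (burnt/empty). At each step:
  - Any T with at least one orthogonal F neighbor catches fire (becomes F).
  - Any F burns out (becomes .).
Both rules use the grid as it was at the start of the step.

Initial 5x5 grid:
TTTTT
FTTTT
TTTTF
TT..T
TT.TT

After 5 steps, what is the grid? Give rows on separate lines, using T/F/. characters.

Step 1: 6 trees catch fire, 2 burn out
  FTTTT
  .FTTF
  FTTF.
  TT..F
  TT.TT
Step 2: 8 trees catch fire, 6 burn out
  .FTTF
  ..FF.
  .FF..
  FT...
  TT.TF
Step 3: 5 trees catch fire, 8 burn out
  ..FF.
  .....
  .....
  .F...
  FT.F.
Step 4: 1 trees catch fire, 5 burn out
  .....
  .....
  .....
  .....
  .F...
Step 5: 0 trees catch fire, 1 burn out
  .....
  .....
  .....
  .....
  .....

.....
.....
.....
.....
.....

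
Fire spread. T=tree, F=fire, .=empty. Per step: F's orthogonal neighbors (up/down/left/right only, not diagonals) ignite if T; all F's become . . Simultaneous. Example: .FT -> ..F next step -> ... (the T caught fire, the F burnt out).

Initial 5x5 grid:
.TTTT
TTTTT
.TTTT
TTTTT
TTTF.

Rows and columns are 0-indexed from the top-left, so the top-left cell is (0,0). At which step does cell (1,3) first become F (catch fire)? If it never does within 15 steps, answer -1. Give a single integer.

Step 1: cell (1,3)='T' (+2 fires, +1 burnt)
Step 2: cell (1,3)='T' (+4 fires, +2 burnt)
Step 3: cell (1,3)='F' (+5 fires, +4 burnt)
  -> target ignites at step 3
Step 4: cell (1,3)='.' (+5 fires, +5 burnt)
Step 5: cell (1,3)='.' (+3 fires, +5 burnt)
Step 6: cell (1,3)='.' (+2 fires, +3 burnt)
Step 7: cell (1,3)='.' (+0 fires, +2 burnt)
  fire out at step 7

3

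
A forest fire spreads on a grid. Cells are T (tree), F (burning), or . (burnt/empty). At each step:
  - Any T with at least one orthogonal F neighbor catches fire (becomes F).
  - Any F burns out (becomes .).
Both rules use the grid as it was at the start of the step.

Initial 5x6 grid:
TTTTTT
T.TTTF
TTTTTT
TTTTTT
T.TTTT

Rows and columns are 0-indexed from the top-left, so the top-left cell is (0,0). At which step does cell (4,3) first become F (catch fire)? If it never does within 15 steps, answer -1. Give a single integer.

Step 1: cell (4,3)='T' (+3 fires, +1 burnt)
Step 2: cell (4,3)='T' (+4 fires, +3 burnt)
Step 3: cell (4,3)='T' (+5 fires, +4 burnt)
Step 4: cell (4,3)='T' (+4 fires, +5 burnt)
Step 5: cell (4,3)='F' (+4 fires, +4 burnt)
  -> target ignites at step 5
Step 6: cell (4,3)='.' (+4 fires, +4 burnt)
Step 7: cell (4,3)='.' (+2 fires, +4 burnt)
Step 8: cell (4,3)='.' (+1 fires, +2 burnt)
Step 9: cell (4,3)='.' (+0 fires, +1 burnt)
  fire out at step 9

5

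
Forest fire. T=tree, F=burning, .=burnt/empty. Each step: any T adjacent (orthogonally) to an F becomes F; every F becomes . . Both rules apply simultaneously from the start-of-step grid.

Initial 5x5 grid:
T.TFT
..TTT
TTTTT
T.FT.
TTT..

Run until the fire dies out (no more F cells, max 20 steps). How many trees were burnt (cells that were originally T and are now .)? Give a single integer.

Answer: 15

Derivation:
Step 1: +6 fires, +2 burnt (F count now 6)
Step 2: +5 fires, +6 burnt (F count now 5)
Step 3: +3 fires, +5 burnt (F count now 3)
Step 4: +1 fires, +3 burnt (F count now 1)
Step 5: +0 fires, +1 burnt (F count now 0)
Fire out after step 5
Initially T: 16, now '.': 24
Total burnt (originally-T cells now '.'): 15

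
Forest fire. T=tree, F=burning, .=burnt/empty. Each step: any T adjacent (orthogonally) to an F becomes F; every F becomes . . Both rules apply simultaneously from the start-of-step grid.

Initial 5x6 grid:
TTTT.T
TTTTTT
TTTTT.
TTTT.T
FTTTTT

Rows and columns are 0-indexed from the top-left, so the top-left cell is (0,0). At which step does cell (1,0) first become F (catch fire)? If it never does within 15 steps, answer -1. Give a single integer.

Step 1: cell (1,0)='T' (+2 fires, +1 burnt)
Step 2: cell (1,0)='T' (+3 fires, +2 burnt)
Step 3: cell (1,0)='F' (+4 fires, +3 burnt)
  -> target ignites at step 3
Step 4: cell (1,0)='.' (+5 fires, +4 burnt)
Step 5: cell (1,0)='.' (+4 fires, +5 burnt)
Step 6: cell (1,0)='.' (+4 fires, +4 burnt)
Step 7: cell (1,0)='.' (+2 fires, +4 burnt)
Step 8: cell (1,0)='.' (+1 fires, +2 burnt)
Step 9: cell (1,0)='.' (+1 fires, +1 burnt)
Step 10: cell (1,0)='.' (+0 fires, +1 burnt)
  fire out at step 10

3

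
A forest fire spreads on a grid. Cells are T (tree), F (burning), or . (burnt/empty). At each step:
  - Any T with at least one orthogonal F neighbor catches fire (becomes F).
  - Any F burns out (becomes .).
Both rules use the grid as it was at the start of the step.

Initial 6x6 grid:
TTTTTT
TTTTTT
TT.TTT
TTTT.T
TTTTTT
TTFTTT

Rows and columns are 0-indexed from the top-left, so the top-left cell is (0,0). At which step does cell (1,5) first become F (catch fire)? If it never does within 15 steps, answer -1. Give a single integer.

Step 1: cell (1,5)='T' (+3 fires, +1 burnt)
Step 2: cell (1,5)='T' (+5 fires, +3 burnt)
Step 3: cell (1,5)='T' (+5 fires, +5 burnt)
Step 4: cell (1,5)='T' (+4 fires, +5 burnt)
Step 5: cell (1,5)='T' (+5 fires, +4 burnt)
Step 6: cell (1,5)='T' (+6 fires, +5 burnt)
Step 7: cell (1,5)='F' (+4 fires, +6 burnt)
  -> target ignites at step 7
Step 8: cell (1,5)='.' (+1 fires, +4 burnt)
Step 9: cell (1,5)='.' (+0 fires, +1 burnt)
  fire out at step 9

7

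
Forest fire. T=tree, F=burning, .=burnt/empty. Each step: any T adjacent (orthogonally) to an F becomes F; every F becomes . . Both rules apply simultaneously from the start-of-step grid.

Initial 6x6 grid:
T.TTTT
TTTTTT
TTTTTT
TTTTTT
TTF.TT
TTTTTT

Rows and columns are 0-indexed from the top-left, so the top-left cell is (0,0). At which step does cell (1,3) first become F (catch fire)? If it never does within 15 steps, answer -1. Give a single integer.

Step 1: cell (1,3)='T' (+3 fires, +1 burnt)
Step 2: cell (1,3)='T' (+6 fires, +3 burnt)
Step 3: cell (1,3)='T' (+7 fires, +6 burnt)
Step 4: cell (1,3)='F' (+8 fires, +7 burnt)
  -> target ignites at step 4
Step 5: cell (1,3)='.' (+5 fires, +8 burnt)
Step 6: cell (1,3)='.' (+3 fires, +5 burnt)
Step 7: cell (1,3)='.' (+1 fires, +3 burnt)
Step 8: cell (1,3)='.' (+0 fires, +1 burnt)
  fire out at step 8

4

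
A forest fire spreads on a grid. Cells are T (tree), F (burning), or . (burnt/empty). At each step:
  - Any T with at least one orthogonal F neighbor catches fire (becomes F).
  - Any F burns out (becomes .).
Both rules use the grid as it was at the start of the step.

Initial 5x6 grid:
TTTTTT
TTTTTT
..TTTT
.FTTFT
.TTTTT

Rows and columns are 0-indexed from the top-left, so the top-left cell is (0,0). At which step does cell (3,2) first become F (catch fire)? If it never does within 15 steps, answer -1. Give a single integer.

Step 1: cell (3,2)='F' (+6 fires, +2 burnt)
  -> target ignites at step 1
Step 2: cell (3,2)='.' (+7 fires, +6 burnt)
Step 3: cell (3,2)='.' (+4 fires, +7 burnt)
Step 4: cell (3,2)='.' (+4 fires, +4 burnt)
Step 5: cell (3,2)='.' (+2 fires, +4 burnt)
Step 6: cell (3,2)='.' (+1 fires, +2 burnt)
Step 7: cell (3,2)='.' (+0 fires, +1 burnt)
  fire out at step 7

1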